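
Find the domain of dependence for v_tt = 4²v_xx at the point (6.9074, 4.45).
Domain of dependence: [-10.8926, 24.7074]. Signals travel at speed 4, so data within |x - 6.9074| ≤ 4·4.45 = 17.8 can reach the point.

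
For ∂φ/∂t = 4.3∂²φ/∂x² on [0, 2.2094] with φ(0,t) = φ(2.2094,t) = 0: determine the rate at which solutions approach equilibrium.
Eigenvalues: λₙ = 4.3n²π²/2.2094².
First three modes:
  n=1: λ₁ = 4.3π²/2.2094² ≈ 8.694
  n=2: λ₂ = 17.2π²/2.2094² ≈ 34.776 (4× faster decay)
  n=3: λ₃ = 38.7π²/2.2094² ≈ 78.246 (9× faster decay)
As t → ∞, higher modes decay exponentially faster. The n=1 mode dominates: φ ~ c₁ sin(πx/2.2094) e^{-λ₁t}.
Decay rate: λ₁ = 4.3π²/2.2094² ≈ 8.694.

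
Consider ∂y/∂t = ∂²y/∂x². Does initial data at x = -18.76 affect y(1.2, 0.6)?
Yes, for any finite x. The heat equation has infinite propagation speed, so all initial data affects all points at any t > 0.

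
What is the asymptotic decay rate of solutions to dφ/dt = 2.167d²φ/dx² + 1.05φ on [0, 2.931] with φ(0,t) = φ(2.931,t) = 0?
Eigenvalues: λₙ = 2.167n²π²/2.931² - 1.05.
First three modes:
  n=1: λ₁ = 2.167π²/2.931² - 1.05 ≈ 1.44
  n=2: λ₂ = 8.668π²/2.931² - 1.05 ≈ 8.908
  n=3: λ₃ = 19.503π²/2.931² - 1.05 ≈ 21.356
Since 2.167π²/2.931² ≈ 2.49 > 1.05, all λₙ > 0.
The n=1 mode decays slowest → dominates as t → ∞.
Asymptotic: φ ~ c₁ sin(πx/2.931) e^{-λ₁t} with decay rate λ₁ ≈ 1.44.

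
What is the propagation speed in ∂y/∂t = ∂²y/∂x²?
Infinite. The heat equation is parabolic, not hyperbolic, so disturbances propagate instantly.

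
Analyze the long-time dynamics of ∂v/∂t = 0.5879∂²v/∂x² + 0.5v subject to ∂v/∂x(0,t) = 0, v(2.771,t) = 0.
Long-time behavior: v grows unboundedly. Reaction dominates diffusion (r=0.5 > κπ²/(4L²)≈0.19); solution grows exponentially.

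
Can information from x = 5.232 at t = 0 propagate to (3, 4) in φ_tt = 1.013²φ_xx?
Yes. The domain of dependence is [-1.052, 7.052], and 5.232 ∈ [-1.052, 7.052].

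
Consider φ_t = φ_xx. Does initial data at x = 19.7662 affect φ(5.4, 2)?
Yes, for any finite x. The heat equation has infinite propagation speed, so all initial data affects all points at any t > 0.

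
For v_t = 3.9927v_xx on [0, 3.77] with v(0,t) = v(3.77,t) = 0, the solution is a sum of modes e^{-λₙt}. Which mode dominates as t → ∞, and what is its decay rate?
Eigenvalues: λₙ = 3.9927n²π²/3.77².
First three modes:
  n=1: λ₁ = 3.9927π²/3.77² ≈ 2.773
  n=2: λ₂ = 15.9708π²/3.77² ≈ 11.09 (4× faster decay)
  n=3: λ₃ = 35.9343π²/3.77² ≈ 24.953 (9× faster decay)
As t → ∞, higher modes decay exponentially faster. The n=1 mode dominates: v ~ c₁ sin(πx/3.77) e^{-λ₁t}.
Decay rate: λ₁ = 3.9927π²/3.77² ≈ 2.773.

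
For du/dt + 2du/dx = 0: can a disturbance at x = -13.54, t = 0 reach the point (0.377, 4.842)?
No. Only data at x = -9.307 affects (0.377, 4.842). Advection has one-way propagation along characteristics.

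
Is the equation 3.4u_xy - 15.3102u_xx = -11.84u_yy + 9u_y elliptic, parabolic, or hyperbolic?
Rewriting in standard form: -15.3102u_xx + 3.4u_xy + 11.84u_yy - 9u_y = 0. Computing B² - 4AC with A = -15.3102, B = 3.4, C = 11.84: discriminant = 736.651072 (positive). Answer: hyperbolic.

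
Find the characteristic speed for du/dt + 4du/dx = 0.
Speed = 4. Information travels along x - 4t = const (rightward).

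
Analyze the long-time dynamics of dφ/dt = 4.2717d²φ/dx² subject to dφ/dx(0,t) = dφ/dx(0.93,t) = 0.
Long-time behavior: φ → constant (steady state). Heat is conserved (no flux at boundaries); solution approaches the spatial average.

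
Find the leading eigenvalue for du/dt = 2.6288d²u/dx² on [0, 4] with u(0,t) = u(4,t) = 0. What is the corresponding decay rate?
Eigenvalues: λₙ = 2.6288n²π²/4².
First three modes:
  n=1: λ₁ = 2.6288π²/4² ≈ 1.622
  n=2: λ₂ = 10.5152π²/4² ≈ 6.486 (4× faster decay)
  n=3: λ₃ = 23.6592π²/4² ≈ 14.594 (9× faster decay)
As t → ∞, higher modes decay exponentially faster. The n=1 mode dominates: u ~ c₁ sin(πx/4) e^{-λ₁t}.
Decay rate: λ₁ = 2.6288π²/4² ≈ 1.622.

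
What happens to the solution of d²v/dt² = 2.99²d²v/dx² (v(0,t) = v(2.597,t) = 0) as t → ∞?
v oscillates (no decay). Energy is conserved; the solution oscillates indefinitely as standing waves.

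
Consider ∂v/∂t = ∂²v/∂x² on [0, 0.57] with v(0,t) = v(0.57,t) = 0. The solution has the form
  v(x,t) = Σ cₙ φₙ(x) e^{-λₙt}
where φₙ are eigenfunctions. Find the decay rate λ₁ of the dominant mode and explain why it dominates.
Eigenvalues: λₙ = n²π²/0.57².
First three modes:
  n=1: λ₁ = π²/0.57² ≈ 30.377
  n=2: λ₂ = 4π²/0.57² ≈ 121.509 (4× faster decay)
  n=3: λ₃ = 9π²/0.57² ≈ 273.396 (9× faster decay)
As t → ∞, higher modes decay exponentially faster. The n=1 mode dominates: v ~ c₁ sin(πx/0.57) e^{-λ₁t}.
Decay rate: λ₁ = π²/0.57² ≈ 30.377.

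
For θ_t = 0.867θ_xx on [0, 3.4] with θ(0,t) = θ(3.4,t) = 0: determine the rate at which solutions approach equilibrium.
Eigenvalues: λₙ = 0.867n²π²/3.4².
First three modes:
  n=1: λ₁ = 0.867π²/3.4² ≈ 0.74
  n=2: λ₂ = 3.468π²/3.4² ≈ 2.961 (4× faster decay)
  n=3: λ₃ = 7.803π²/3.4² ≈ 6.662 (9× faster decay)
As t → ∞, higher modes decay exponentially faster. The n=1 mode dominates: θ ~ c₁ sin(πx/3.4) e^{-λ₁t}.
Decay rate: λ₁ = 0.867π²/3.4² ≈ 0.74.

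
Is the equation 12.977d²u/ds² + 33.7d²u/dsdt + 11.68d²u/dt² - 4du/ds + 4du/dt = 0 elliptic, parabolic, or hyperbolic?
Computing B² - 4AC with A = 12.977, B = 33.7, C = 11.68: discriminant = 529.40456 (positive). Answer: hyperbolic.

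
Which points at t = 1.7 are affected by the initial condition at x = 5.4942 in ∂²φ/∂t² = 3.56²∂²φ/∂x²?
Domain of influence: [-0.5578, 11.5462]. Data at x = 5.4942 spreads outward at speed 3.56.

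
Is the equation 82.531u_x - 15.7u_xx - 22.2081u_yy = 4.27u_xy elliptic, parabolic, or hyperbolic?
Rewriting in standard form: -15.7u_xx - 4.27u_xy - 22.2081u_yy + 82.531u_x = 0. Computing B² - 4AC with A = -15.7, B = -4.27, C = -22.2081: discriminant = -1376.43578 (negative). Answer: elliptic.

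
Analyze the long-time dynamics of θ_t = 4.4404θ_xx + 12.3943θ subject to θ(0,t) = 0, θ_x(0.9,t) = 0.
Long-time behavior: θ → 0. Diffusion dominates reaction (r=12.3943 < κπ²/(4L²)≈13.53); solution decays.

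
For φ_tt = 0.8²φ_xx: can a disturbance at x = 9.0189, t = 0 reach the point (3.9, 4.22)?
No. The domain of dependence is [0.524, 7.276], and 9.0189 is outside this interval.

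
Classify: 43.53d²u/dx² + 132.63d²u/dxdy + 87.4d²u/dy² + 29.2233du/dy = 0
Hyperbolic (discriminant = 2372.6289).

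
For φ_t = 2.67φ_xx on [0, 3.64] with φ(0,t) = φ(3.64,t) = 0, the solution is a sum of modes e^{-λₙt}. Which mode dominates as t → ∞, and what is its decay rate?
Eigenvalues: λₙ = 2.67n²π²/3.64².
First three modes:
  n=1: λ₁ = 2.67π²/3.64² ≈ 1.989
  n=2: λ₂ = 10.68π²/3.64² ≈ 7.956 (4× faster decay)
  n=3: λ₃ = 24.03π²/3.64² ≈ 17.9 (9× faster decay)
As t → ∞, higher modes decay exponentially faster. The n=1 mode dominates: φ ~ c₁ sin(πx/3.64) e^{-λ₁t}.
Decay rate: λ₁ = 2.67π²/3.64² ≈ 1.989.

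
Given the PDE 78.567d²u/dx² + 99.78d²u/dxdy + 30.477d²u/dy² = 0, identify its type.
The second-order coefficients are A = 78.567, B = 99.78, C = 30.477. Since B² - 4AC = 378.102564 > 0, this is a hyperbolic PDE.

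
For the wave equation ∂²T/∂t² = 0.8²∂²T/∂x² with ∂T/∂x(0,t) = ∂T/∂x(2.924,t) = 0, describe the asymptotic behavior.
T oscillates about a mean that drifts linearly in t (generically unbounded; no decay). There is no damping, so the nonconstant modes persist as standing waves (energy conserved, no decay). But with Neumann conditions at both ends the constant mode has eigenvalue 0: the spatial mean M(t) of T satisfies M'' = 0, so M(t) = M(0) + M'(0)·t. Unless the initial velocity has zero mean (∫T_t(x,0)dx = 0), the solution grows linearly in t (unbounded, though not exponentially); if it does have zero mean, the solution stays bounded and simply oscillates.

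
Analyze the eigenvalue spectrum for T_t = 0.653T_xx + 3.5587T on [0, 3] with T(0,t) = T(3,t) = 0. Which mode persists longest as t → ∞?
Eigenvalues: λₙ = 0.653n²π²/3² - 3.5587.
First three modes:
  n=1: λ₁ = 0.653π²/3² - 3.5587 ≈ -2.843
  n=2: λ₂ = 2.612π²/3² - 3.5587 ≈ -0.694
  n=3: λ₃ = 5.877π²/3² - 3.5587 ≈ 2.886
Since 0.653π²/3² ≈ 0.716 < 3.5587, λ₁ < 0.
The n=1 mode grows fastest (−λₙ is largest for n=1) → dominates.
Asymptotic: T ~ c₁ sin(πx/3) e^{2.843t} (exponential growth at rate −λ₁ ≈ 2.843).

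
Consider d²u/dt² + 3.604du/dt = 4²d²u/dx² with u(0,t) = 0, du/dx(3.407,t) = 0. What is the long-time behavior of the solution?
As t → ∞, u → 0. Damping (γ=3.604) dissipates energy; oscillations decay exponentially.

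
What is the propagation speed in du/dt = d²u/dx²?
Infinite. The heat equation is parabolic, not hyperbolic, so disturbances propagate instantly.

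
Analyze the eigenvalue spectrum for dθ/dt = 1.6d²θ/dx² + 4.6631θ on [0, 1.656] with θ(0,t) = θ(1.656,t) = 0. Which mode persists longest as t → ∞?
Eigenvalues: λₙ = 1.6n²π²/1.656² - 4.6631.
First three modes:
  n=1: λ₁ = 1.6π²/1.656² - 4.6631 ≈ 1.095
  n=2: λ₂ = 6.4π²/1.656² - 4.6631 ≈ 18.37
  n=3: λ₃ = 14.4π²/1.656² - 4.6631 ≈ 47.162
Since 1.6π²/1.656² ≈ 5.758 > 4.6631, all λₙ > 0.
The n=1 mode decays slowest → dominates as t → ∞.
Asymptotic: θ ~ c₁ sin(πx/1.656) e^{-λ₁t} with decay rate λ₁ ≈ 1.095.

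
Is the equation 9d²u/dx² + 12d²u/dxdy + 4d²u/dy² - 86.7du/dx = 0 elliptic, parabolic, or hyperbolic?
Computing B² - 4AC with A = 9, B = 12, C = 4: discriminant = 0 (zero). Answer: parabolic.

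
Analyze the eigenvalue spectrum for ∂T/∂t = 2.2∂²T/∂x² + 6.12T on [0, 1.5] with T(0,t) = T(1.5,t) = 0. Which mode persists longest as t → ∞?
Eigenvalues: λₙ = 2.2n²π²/1.5² - 6.12.
First three modes:
  n=1: λ₁ = 2.2π²/1.5² - 6.12 ≈ 3.53
  n=2: λ₂ = 8.8π²/1.5² - 6.12 ≈ 32.481
  n=3: λ₃ = 19.8π²/1.5² - 6.12 ≈ 80.733
Since 2.2π²/1.5² ≈ 9.65 > 6.12, all λₙ > 0.
The n=1 mode decays slowest → dominates as t → ∞.
Asymptotic: T ~ c₁ sin(πx/1.5) e^{-λ₁t} with decay rate λ₁ ≈ 3.53.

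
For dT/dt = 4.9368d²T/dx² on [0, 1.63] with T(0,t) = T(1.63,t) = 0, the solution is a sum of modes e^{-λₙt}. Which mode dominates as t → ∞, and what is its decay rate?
Eigenvalues: λₙ = 4.9368n²π²/1.63².
First three modes:
  n=1: λ₁ = 4.9368π²/1.63² ≈ 18.339
  n=2: λ₂ = 19.7472π²/1.63² ≈ 73.355 (4× faster decay)
  n=3: λ₃ = 44.4312π²/1.63² ≈ 165.049 (9× faster decay)
As t → ∞, higher modes decay exponentially faster. The n=1 mode dominates: T ~ c₁ sin(πx/1.63) e^{-λ₁t}.
Decay rate: λ₁ = 4.9368π²/1.63² ≈ 18.339.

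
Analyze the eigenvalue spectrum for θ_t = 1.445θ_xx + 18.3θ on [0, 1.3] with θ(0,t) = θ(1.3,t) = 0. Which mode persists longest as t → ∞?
Eigenvalues: λₙ = 1.445n²π²/1.3² - 18.3.
First three modes:
  n=1: λ₁ = 1.445π²/1.3² - 18.3 ≈ -9.861
  n=2: λ₂ = 5.78π²/1.3² - 18.3 ≈ 15.455
  n=3: λ₃ = 13.005π²/1.3² - 18.3 ≈ 57.649
Since 1.445π²/1.3² ≈ 8.439 < 18.3, λ₁ < 0.
The n=1 mode grows fastest (−λₙ is largest for n=1) → dominates.
Asymptotic: θ ~ c₁ sin(πx/1.3) e^{9.861t} (exponential growth at rate −λ₁ ≈ 9.861).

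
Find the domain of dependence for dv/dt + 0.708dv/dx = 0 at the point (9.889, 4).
A single point: x = 7.057. The characteristic through (9.889, 4) is x - 0.708t = const, so x = 9.889 - 0.708·4 = 7.057.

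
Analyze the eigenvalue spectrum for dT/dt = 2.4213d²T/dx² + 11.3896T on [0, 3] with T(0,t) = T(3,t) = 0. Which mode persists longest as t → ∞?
Eigenvalues: λₙ = 2.4213n²π²/3² - 11.3896.
First three modes:
  n=1: λ₁ = 2.4213π²/3² - 11.3896 ≈ -8.734
  n=2: λ₂ = 9.6852π²/3² - 11.3896 ≈ -0.769
  n=3: λ₃ = 21.7917π²/3² - 11.3896 ≈ 12.508
Since 2.4213π²/3² ≈ 2.655 < 11.3896, λ₁ < 0.
The n=1 mode grows fastest (−λₙ is largest for n=1) → dominates.
Asymptotic: T ~ c₁ sin(πx/3) e^{8.734t} (exponential growth at rate −λ₁ ≈ 8.734).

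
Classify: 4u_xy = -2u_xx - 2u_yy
Rewriting in standard form: 2u_xx + 4u_xy + 2u_yy = 0. Parabolic (discriminant = 0).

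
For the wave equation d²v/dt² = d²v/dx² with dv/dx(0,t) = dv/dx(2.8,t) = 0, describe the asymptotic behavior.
v oscillates about a mean that drifts linearly in t (generically unbounded; no decay). There is no damping, so the nonconstant modes persist as standing waves (energy conserved, no decay). But with Neumann conditions at both ends the constant mode has eigenvalue 0: the spatial mean M(t) of v satisfies M'' = 0, so M(t) = M(0) + M'(0)·t. Unless the initial velocity has zero mean (∫v_t(x,0)dx = 0), the solution grows linearly in t (unbounded, though not exponentially); if it does have zero mean, the solution stays bounded and simply oscillates.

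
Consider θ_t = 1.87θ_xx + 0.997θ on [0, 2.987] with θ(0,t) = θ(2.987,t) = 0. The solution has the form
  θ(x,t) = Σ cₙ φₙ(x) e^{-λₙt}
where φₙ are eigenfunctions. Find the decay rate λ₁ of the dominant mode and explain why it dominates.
Eigenvalues: λₙ = 1.87n²π²/2.987² - 0.997.
First three modes:
  n=1: λ₁ = 1.87π²/2.987² - 0.997 ≈ 1.072
  n=2: λ₂ = 7.48π²/2.987² - 0.997 ≈ 7.277
  n=3: λ₃ = 16.83π²/2.987² - 0.997 ≈ 17.62
Since 1.87π²/2.987² ≈ 2.069 > 0.997, all λₙ > 0.
The n=1 mode decays slowest → dominates as t → ∞.
Asymptotic: θ ~ c₁ sin(πx/2.987) e^{-λ₁t} with decay rate λ₁ ≈ 1.072.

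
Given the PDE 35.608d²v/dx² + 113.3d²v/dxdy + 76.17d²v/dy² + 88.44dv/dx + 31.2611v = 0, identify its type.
The second-order coefficients are A = 35.608, B = 113.3, C = 76.17. Since B² - 4AC = 1987.84456 > 0, this is a hyperbolic PDE.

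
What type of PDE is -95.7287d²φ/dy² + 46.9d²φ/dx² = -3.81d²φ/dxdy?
Rewriting in standard form: 46.9d²φ/dx² + 3.81d²φ/dxdy - 95.7287d²φ/dy² = 0. With A = 46.9, B = 3.81, C = -95.7287, the discriminant is 17973.22022. This is a hyperbolic PDE.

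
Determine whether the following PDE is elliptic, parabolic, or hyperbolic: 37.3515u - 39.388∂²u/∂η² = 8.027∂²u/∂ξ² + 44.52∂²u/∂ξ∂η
Rewriting in standard form: -8.027∂²u/∂ξ² - 44.52∂²u/∂ξ∂η - 39.388∂²u/∂η² + 37.3515u = 0. Coefficients: A = -8.027, B = -44.52, C = -39.388. B² - 4AC = 717.360496, which is positive, so the equation is hyperbolic.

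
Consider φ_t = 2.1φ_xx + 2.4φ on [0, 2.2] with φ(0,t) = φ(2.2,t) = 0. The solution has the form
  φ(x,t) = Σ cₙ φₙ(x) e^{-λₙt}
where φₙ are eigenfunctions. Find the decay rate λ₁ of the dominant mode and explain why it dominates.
Eigenvalues: λₙ = 2.1n²π²/2.2² - 2.4.
First three modes:
  n=1: λ₁ = 2.1π²/2.2² - 2.4 ≈ 1.882
  n=2: λ₂ = 8.4π²/2.2² - 2.4 ≈ 14.729
  n=3: λ₃ = 18.9π²/2.2² - 2.4 ≈ 36.14
Since 2.1π²/2.2² ≈ 4.282 > 2.4, all λₙ > 0.
The n=1 mode decays slowest → dominates as t → ∞.
Asymptotic: φ ~ c₁ sin(πx/2.2) e^{-λ₁t} with decay rate λ₁ ≈ 1.882.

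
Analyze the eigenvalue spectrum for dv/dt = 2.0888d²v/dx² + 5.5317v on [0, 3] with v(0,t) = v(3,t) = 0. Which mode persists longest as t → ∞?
Eigenvalues: λₙ = 2.0888n²π²/3² - 5.5317.
First three modes:
  n=1: λ₁ = 2.0888π²/3² - 5.5317 ≈ -3.241
  n=2: λ₂ = 8.3552π²/3² - 5.5317 ≈ 3.631
  n=3: λ₃ = 18.7992π²/3² - 5.5317 ≈ 15.084
Since 2.0888π²/3² ≈ 2.291 < 5.5317, λ₁ < 0.
The n=1 mode grows fastest (−λₙ is largest for n=1) → dominates.
Asymptotic: v ~ c₁ sin(πx/3) e^{3.241t} (exponential growth at rate −λ₁ ≈ 3.241).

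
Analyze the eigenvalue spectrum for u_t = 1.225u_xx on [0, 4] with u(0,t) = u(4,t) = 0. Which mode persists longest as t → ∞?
Eigenvalues: λₙ = 1.225n²π²/4².
First three modes:
  n=1: λ₁ = 1.225π²/4² ≈ 0.756
  n=2: λ₂ = 4.9π²/4² ≈ 3.023 (4× faster decay)
  n=3: λ₃ = 11.025π²/4² ≈ 6.801 (9× faster decay)
As t → ∞, higher modes decay exponentially faster. The n=1 mode dominates: u ~ c₁ sin(πx/4) e^{-λ₁t}.
Decay rate: λ₁ = 1.225π²/4² ≈ 0.756.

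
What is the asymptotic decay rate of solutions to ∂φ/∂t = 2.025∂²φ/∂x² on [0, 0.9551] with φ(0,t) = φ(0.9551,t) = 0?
Eigenvalues: λₙ = 2.025n²π²/0.9551².
First three modes:
  n=1: λ₁ = 2.025π²/0.9551² ≈ 21.909
  n=2: λ₂ = 8.1π²/0.9551² ≈ 87.637 (4× faster decay)
  n=3: λ₃ = 18.225π²/0.9551² ≈ 197.183 (9× faster decay)
As t → ∞, higher modes decay exponentially faster. The n=1 mode dominates: φ ~ c₁ sin(πx/0.9551) e^{-λ₁t}.
Decay rate: λ₁ = 2.025π²/0.9551² ≈ 21.909.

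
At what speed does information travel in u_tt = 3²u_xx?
Speed = 3. Information travels along characteristics x = x₀ ± 3t.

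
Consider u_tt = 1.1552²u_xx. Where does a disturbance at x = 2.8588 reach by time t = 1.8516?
Domain of influence: [0.71983168, 4.99776832]. Data at x = 2.8588 spreads outward at speed 1.1552.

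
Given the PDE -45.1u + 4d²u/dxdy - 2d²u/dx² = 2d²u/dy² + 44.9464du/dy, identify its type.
Rewriting in standard form: -2d²u/dx² + 4d²u/dxdy - 2d²u/dy² - 44.9464du/dy - 45.1u = 0. The second-order coefficients are A = -2, B = 4, C = -2. Since B² - 4AC = 0 = 0, this is a parabolic PDE.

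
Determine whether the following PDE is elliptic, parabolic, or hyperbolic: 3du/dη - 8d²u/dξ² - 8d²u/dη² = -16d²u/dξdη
Rewriting in standard form: -8d²u/dξ² + 16d²u/dξdη - 8d²u/dη² + 3du/dη = 0. Coefficients: A = -8, B = 16, C = -8. B² - 4AC = 0, which is zero, so the equation is parabolic.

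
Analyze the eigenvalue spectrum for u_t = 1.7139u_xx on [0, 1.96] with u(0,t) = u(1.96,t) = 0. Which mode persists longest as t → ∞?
Eigenvalues: λₙ = 1.7139n²π²/1.96².
First three modes:
  n=1: λ₁ = 1.7139π²/1.96² ≈ 4.403
  n=2: λ₂ = 6.8556π²/1.96² ≈ 17.613 (4× faster decay)
  n=3: λ₃ = 15.4251π²/1.96² ≈ 39.629 (9× faster decay)
As t → ∞, higher modes decay exponentially faster. The n=1 mode dominates: u ~ c₁ sin(πx/1.96) e^{-λ₁t}.
Decay rate: λ₁ = 1.7139π²/1.96² ≈ 4.403.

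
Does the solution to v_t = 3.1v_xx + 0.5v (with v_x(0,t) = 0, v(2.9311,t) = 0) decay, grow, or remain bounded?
v → 0. Diffusion dominates reaction (r=0.5 < κπ²/(4L²)≈0.89); solution decays.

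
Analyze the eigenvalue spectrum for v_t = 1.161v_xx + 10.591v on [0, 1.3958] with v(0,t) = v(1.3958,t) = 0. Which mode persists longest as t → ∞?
Eigenvalues: λₙ = 1.161n²π²/1.3958² - 10.591.
First three modes:
  n=1: λ₁ = 1.161π²/1.3958² - 10.591 ≈ -4.71
  n=2: λ₂ = 4.644π²/1.3958² - 10.591 ≈ 12.935
  n=3: λ₃ = 10.449π²/1.3958² - 10.591 ≈ 42.342
Since 1.161π²/1.3958² ≈ 5.881 < 10.591, λ₁ < 0.
The n=1 mode grows fastest (−λₙ is largest for n=1) → dominates.
Asymptotic: v ~ c₁ sin(πx/1.3958) e^{4.71t} (exponential growth at rate −λ₁ ≈ 4.71).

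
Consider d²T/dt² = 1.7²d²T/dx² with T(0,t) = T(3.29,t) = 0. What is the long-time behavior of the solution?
As t → ∞, T oscillates (no decay). Energy is conserved; the solution oscillates indefinitely as standing waves.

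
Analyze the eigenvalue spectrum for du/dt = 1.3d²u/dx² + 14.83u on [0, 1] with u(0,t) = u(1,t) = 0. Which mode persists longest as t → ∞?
Eigenvalues: λₙ = 1.3n²π²/1² - 14.83.
First three modes:
  n=1: λ₁ = 1.3π² - 14.83 ≈ -2
  n=2: λ₂ = 5.2π² - 14.83 ≈ 36.492
  n=3: λ₃ = 11.7π² - 14.83 ≈ 100.644
Since 1.3π² ≈ 12.83 < 14.83, λ₁ < 0.
The n=1 mode grows fastest (−λₙ is largest for n=1) → dominates.
Asymptotic: u ~ c₁ sin(πx/1) e^{2t} (exponential growth at rate −λ₁ ≈ 2).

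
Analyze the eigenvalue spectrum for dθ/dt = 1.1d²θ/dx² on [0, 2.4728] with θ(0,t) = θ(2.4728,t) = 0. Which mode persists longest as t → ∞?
Eigenvalues: λₙ = 1.1n²π²/2.4728².
First three modes:
  n=1: λ₁ = 1.1π²/2.4728² ≈ 1.775
  n=2: λ₂ = 4.4π²/2.4728² ≈ 7.102 (4× faster decay)
  n=3: λ₃ = 9.9π²/2.4728² ≈ 15.979 (9× faster decay)
As t → ∞, higher modes decay exponentially faster. The n=1 mode dominates: θ ~ c₁ sin(πx/2.4728) e^{-λ₁t}.
Decay rate: λ₁ = 1.1π²/2.4728² ≈ 1.775.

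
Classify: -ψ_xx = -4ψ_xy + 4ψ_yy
Rewriting in standard form: -ψ_xx + 4ψ_xy - 4ψ_yy = 0. Parabolic (discriminant = 0).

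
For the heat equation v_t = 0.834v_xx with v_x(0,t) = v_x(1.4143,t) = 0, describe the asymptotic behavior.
v → constant (steady state). Heat is conserved (no flux at boundaries); solution approaches the spatial average.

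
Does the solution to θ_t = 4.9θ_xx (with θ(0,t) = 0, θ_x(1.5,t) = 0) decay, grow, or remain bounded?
θ → 0. Heat escapes through the Dirichlet boundary.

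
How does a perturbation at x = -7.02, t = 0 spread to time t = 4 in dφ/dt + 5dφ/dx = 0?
At x = 12.98. The characteristic carries data from (-7.02, 0) to (12.98, 4).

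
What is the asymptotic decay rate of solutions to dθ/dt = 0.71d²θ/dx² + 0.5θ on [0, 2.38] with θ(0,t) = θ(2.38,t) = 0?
Eigenvalues: λₙ = 0.71n²π²/2.38² - 0.5.
First three modes:
  n=1: λ₁ = 0.71π²/2.38² - 0.5 ≈ 0.737
  n=2: λ₂ = 2.84π²/2.38² - 0.5 ≈ 4.448
  n=3: λ₃ = 6.39π²/2.38² - 0.5 ≈ 10.634
Since 0.71π²/2.38² ≈ 1.237 > 0.5, all λₙ > 0.
The n=1 mode decays slowest → dominates as t → ∞.
Asymptotic: θ ~ c₁ sin(πx/2.38) e^{-λ₁t} with decay rate λ₁ ≈ 0.737.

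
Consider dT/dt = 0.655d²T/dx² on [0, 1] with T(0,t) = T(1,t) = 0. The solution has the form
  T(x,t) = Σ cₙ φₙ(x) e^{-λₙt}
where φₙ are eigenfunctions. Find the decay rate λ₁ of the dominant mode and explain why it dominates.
Eigenvalues: λₙ = 0.655n²π².
First three modes:
  n=1: λ₁ = 0.655π² ≈ 6.465
  n=2: λ₂ = 2.62π² ≈ 25.858 (4× faster decay)
  n=3: λ₃ = 5.895π² ≈ 58.181 (9× faster decay)
As t → ∞, higher modes decay exponentially faster. The n=1 mode dominates: T ~ c₁ sin(πx) e^{-λ₁t}.
Decay rate: λ₁ = 0.655π² ≈ 6.465.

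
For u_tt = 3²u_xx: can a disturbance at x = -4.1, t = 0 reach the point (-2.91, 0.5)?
Yes. The domain of dependence is [-4.41, -1.41], and -4.1 ∈ [-4.41, -1.41].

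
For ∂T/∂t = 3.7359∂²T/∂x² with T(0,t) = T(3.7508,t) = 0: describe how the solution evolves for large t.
T → 0. Heat diffuses out through both boundaries.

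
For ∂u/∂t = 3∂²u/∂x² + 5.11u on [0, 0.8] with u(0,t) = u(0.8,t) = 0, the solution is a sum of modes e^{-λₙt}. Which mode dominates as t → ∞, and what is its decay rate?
Eigenvalues: λₙ = 3n²π²/0.8² - 5.11.
First three modes:
  n=1: λ₁ = 3π²/0.8² - 5.11 ≈ 41.154
  n=2: λ₂ = 12π²/0.8² - 5.11 ≈ 179.945
  n=3: λ₃ = 27π²/0.8² - 5.11 ≈ 411.264
Since 3π²/0.8² ≈ 46.264 > 5.11, all λₙ > 0.
The n=1 mode decays slowest → dominates as t → ∞.
Asymptotic: u ~ c₁ sin(πx/0.8) e^{-λ₁t} with decay rate λ₁ ≈ 41.154.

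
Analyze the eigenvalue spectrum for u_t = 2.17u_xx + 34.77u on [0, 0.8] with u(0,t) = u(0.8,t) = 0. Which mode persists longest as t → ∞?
Eigenvalues: λₙ = 2.17n²π²/0.8² - 34.77.
First three modes:
  n=1: λ₁ = 2.17π²/0.8² - 34.77 ≈ -1.306
  n=2: λ₂ = 8.68π²/0.8² - 34.77 ≈ 99.087
  n=3: λ₃ = 19.53π²/0.8² - 34.77 ≈ 266.407
Since 2.17π²/0.8² ≈ 33.464 < 34.77, λ₁ < 0.
The n=1 mode grows fastest (−λₙ is largest for n=1) → dominates.
Asymptotic: u ~ c₁ sin(πx/0.8) e^{1.306t} (exponential growth at rate −λ₁ ≈ 1.306).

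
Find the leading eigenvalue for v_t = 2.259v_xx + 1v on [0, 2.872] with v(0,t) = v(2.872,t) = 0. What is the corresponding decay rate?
Eigenvalues: λₙ = 2.259n²π²/2.872² - 1.
First three modes:
  n=1: λ₁ = 2.259π²/2.872² - 1 ≈ 1.703
  n=2: λ₂ = 9.036π²/2.872² - 1 ≈ 9.812
  n=3: λ₃ = 20.331π²/2.872² - 1 ≈ 23.327
Since 2.259π²/2.872² ≈ 2.703 > 1, all λₙ > 0.
The n=1 mode decays slowest → dominates as t → ∞.
Asymptotic: v ~ c₁ sin(πx/2.872) e^{-λ₁t} with decay rate λ₁ ≈ 1.703.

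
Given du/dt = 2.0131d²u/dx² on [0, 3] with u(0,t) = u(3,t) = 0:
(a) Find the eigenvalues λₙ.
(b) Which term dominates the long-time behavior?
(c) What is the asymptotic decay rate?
Eigenvalues: λₙ = 2.0131n²π²/3².
First three modes:
  n=1: λ₁ = 2.0131π²/3² ≈ 2.208
  n=2: λ₂ = 8.0524π²/3² ≈ 8.83 (4× faster decay)
  n=3: λ₃ = 18.1179π²/3² ≈ 19.869 (9× faster decay)
As t → ∞, higher modes decay exponentially faster. The n=1 mode dominates: u ~ c₁ sin(πx/3) e^{-λ₁t}.
Decay rate: λ₁ = 2.0131π²/3² ≈ 2.208.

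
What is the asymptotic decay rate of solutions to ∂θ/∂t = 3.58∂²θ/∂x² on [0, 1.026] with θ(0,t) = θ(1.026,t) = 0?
Eigenvalues: λₙ = 3.58n²π²/1.026².
First three modes:
  n=1: λ₁ = 3.58π²/1.026² ≈ 33.565
  n=2: λ₂ = 14.32π²/1.026² ≈ 134.26 (4× faster decay)
  n=3: λ₃ = 32.22π²/1.026² ≈ 302.086 (9× faster decay)
As t → ∞, higher modes decay exponentially faster. The n=1 mode dominates: θ ~ c₁ sin(πx/1.026) e^{-λ₁t}.
Decay rate: λ₁ = 3.58π²/1.026² ≈ 33.565.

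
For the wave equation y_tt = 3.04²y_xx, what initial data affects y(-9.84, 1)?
Domain of dependence: [-12.88, -6.8]. Signals travel at speed 3.04, so data within |x - -9.84| ≤ 3.04·1 = 3.04 can reach the point.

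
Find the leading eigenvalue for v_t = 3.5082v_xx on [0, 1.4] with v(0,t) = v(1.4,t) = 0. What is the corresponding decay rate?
Eigenvalues: λₙ = 3.5082n²π²/1.4².
First three modes:
  n=1: λ₁ = 3.5082π²/1.4² ≈ 17.666
  n=2: λ₂ = 14.0328π²/1.4² ≈ 70.662 (4× faster decay)
  n=3: λ₃ = 31.5738π²/1.4² ≈ 158.99 (9× faster decay)
As t → ∞, higher modes decay exponentially faster. The n=1 mode dominates: v ~ c₁ sin(πx/1.4) e^{-λ₁t}.
Decay rate: λ₁ = 3.5082π²/1.4² ≈ 17.666.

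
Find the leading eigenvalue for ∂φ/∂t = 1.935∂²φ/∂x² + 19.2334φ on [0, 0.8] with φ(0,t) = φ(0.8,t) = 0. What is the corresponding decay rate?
Eigenvalues: λₙ = 1.935n²π²/0.8² - 19.2334.
First three modes:
  n=1: λ₁ = 1.935π²/0.8² - 19.2334 ≈ 10.607
  n=2: λ₂ = 7.74π²/0.8² - 19.2334 ≈ 100.127
  n=3: λ₃ = 17.415π²/0.8² - 19.2334 ≈ 249.328
Since 1.935π²/0.8² ≈ 29.84 > 19.2334, all λₙ > 0.
The n=1 mode decays slowest → dominates as t → ∞.
Asymptotic: φ ~ c₁ sin(πx/0.8) e^{-λ₁t} with decay rate λ₁ ≈ 10.607.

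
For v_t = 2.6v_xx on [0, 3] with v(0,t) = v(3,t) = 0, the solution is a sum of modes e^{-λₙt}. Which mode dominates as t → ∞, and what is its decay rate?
Eigenvalues: λₙ = 2.6n²π²/3².
First three modes:
  n=1: λ₁ = 2.6π²/3² ≈ 2.851
  n=2: λ₂ = 10.4π²/3² ≈ 11.405 (4× faster decay)
  n=3: λ₃ = 23.4π²/3² ≈ 25.661 (9× faster decay)
As t → ∞, higher modes decay exponentially faster. The n=1 mode dominates: v ~ c₁ sin(πx/3) e^{-λ₁t}.
Decay rate: λ₁ = 2.6π²/3² ≈ 2.851.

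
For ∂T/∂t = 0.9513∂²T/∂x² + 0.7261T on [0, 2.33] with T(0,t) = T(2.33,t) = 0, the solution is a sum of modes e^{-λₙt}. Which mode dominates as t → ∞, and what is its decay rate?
Eigenvalues: λₙ = 0.9513n²π²/2.33² - 0.7261.
First three modes:
  n=1: λ₁ = 0.9513π²/2.33² - 0.7261 ≈ 1.003
  n=2: λ₂ = 3.8052π²/2.33² - 0.7261 ≈ 6.192
  n=3: λ₃ = 8.5617π²/2.33² - 0.7261 ≈ 14.839
Since 0.9513π²/2.33² ≈ 1.729 > 0.7261, all λₙ > 0.
The n=1 mode decays slowest → dominates as t → ∞.
Asymptotic: T ~ c₁ sin(πx/2.33) e^{-λ₁t} with decay rate λ₁ ≈ 1.003.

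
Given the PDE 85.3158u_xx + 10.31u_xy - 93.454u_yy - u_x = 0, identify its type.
The second-order coefficients are A = 85.3158, B = 10.31, C = -93.454. Since B² - 4AC = 31998.7071928 > 0, this is a hyperbolic PDE.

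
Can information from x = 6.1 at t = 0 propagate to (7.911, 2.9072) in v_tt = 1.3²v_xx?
Yes. The domain of dependence is [4.13164, 11.69036], and 6.1 ∈ [4.13164, 11.69036].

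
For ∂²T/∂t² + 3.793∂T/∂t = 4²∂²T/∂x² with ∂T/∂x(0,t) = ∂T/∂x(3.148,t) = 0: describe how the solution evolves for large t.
T → constant (steady state). Damping (γ=3.793) dissipates the nonconstant modes; with Neumann BCs the spatial average obeys M''+γM'=0 and tends to a finite limit.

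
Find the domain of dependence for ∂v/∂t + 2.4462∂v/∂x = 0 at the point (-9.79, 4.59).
A single point: x = -21.018058. The characteristic through (-9.79, 4.59) is x - 2.4462t = const, so x = -9.79 - 2.4462·4.59 = -21.018058.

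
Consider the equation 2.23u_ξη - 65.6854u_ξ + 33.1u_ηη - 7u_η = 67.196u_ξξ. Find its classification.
Rewriting in standard form: -67.196u_ξξ + 2.23u_ξη + 33.1u_ηη - 65.6854u_ξ - 7u_η = 0. Hyperbolic. (A = -67.196, B = 2.23, C = 33.1 gives B² - 4AC = 8901.7233.)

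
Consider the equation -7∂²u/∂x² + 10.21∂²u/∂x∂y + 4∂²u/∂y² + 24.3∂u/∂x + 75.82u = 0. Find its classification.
Hyperbolic. (A = -7, B = 10.21, C = 4 gives B² - 4AC = 216.2441.)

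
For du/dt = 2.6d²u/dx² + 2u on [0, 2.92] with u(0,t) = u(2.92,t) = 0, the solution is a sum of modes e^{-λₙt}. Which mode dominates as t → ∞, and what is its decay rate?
Eigenvalues: λₙ = 2.6n²π²/2.92² - 2.
First three modes:
  n=1: λ₁ = 2.6π²/2.92² - 2 ≈ 1.01
  n=2: λ₂ = 10.4π²/2.92² - 2 ≈ 10.038
  n=3: λ₃ = 23.4π²/2.92² - 2 ≈ 25.086
Since 2.6π²/2.92² ≈ 3.01 > 2, all λₙ > 0.
The n=1 mode decays slowest → dominates as t → ∞.
Asymptotic: u ~ c₁ sin(πx/2.92) e^{-λ₁t} with decay rate λ₁ ≈ 1.01.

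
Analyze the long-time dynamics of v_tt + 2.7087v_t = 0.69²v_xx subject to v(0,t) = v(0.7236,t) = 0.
Long-time behavior: v → 0. Damping (γ=2.7087) dissipates energy; oscillations decay exponentially.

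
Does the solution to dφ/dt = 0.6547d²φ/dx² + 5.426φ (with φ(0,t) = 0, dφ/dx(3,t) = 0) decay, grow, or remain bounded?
φ grows unboundedly. Reaction dominates diffusion (r=5.426 > κπ²/(4L²)≈0.18); solution grows exponentially.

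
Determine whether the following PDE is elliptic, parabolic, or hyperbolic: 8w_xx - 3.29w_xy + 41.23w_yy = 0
Coefficients: A = 8, B = -3.29, C = 41.23. B² - 4AC = -1308.5359, which is negative, so the equation is elliptic.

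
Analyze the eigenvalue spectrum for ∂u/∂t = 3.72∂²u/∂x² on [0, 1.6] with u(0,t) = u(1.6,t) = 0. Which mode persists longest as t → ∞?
Eigenvalues: λₙ = 3.72n²π²/1.6².
First three modes:
  n=1: λ₁ = 3.72π²/1.6² ≈ 14.342
  n=2: λ₂ = 14.88π²/1.6² ≈ 57.367 (4× faster decay)
  n=3: λ₃ = 33.48π²/1.6² ≈ 129.076 (9× faster decay)
As t → ∞, higher modes decay exponentially faster. The n=1 mode dominates: u ~ c₁ sin(πx/1.6) e^{-λ₁t}.
Decay rate: λ₁ = 3.72π²/1.6² ≈ 14.342.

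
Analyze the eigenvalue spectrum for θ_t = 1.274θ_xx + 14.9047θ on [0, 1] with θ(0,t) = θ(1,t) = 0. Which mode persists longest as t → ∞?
Eigenvalues: λₙ = 1.274n²π²/1² - 14.9047.
First three modes:
  n=1: λ₁ = 1.274π² - 14.9047 ≈ -2.331
  n=2: λ₂ = 5.096π² - 14.9047 ≈ 35.391
  n=3: λ₃ = 11.466π² - 14.9047 ≈ 98.26
Since 1.274π² ≈ 12.574 < 14.9047, λ₁ < 0.
The n=1 mode grows fastest (−λₙ is largest for n=1) → dominates.
Asymptotic: θ ~ c₁ sin(πx/1) e^{2.331t} (exponential growth at rate −λ₁ ≈ 2.331).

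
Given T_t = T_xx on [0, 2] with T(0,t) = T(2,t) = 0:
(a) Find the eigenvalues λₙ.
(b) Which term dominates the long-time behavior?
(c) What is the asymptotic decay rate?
Eigenvalues: λₙ = n²π²/2².
First three modes:
  n=1: λ₁ = π²/2² ≈ 2.467
  n=2: λ₂ = 4π²/2² ≈ 9.87 (4× faster decay)
  n=3: λ₃ = 9π²/2² ≈ 22.207 (9× faster decay)
As t → ∞, higher modes decay exponentially faster. The n=1 mode dominates: T ~ c₁ sin(πx/2) e^{-λ₁t}.
Decay rate: λ₁ = π²/2² ≈ 2.467.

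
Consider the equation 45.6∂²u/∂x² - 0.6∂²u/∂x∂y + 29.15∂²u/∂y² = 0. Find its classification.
Elliptic. (A = 45.6, B = -0.6, C = 29.15 gives B² - 4AC = -5316.6.)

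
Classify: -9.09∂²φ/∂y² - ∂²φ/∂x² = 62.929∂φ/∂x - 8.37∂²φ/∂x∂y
Rewriting in standard form: -∂²φ/∂x² + 8.37∂²φ/∂x∂y - 9.09∂²φ/∂y² - 62.929∂φ/∂x = 0. Hyperbolic (discriminant = 33.6969).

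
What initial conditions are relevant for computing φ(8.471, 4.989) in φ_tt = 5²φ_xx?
Domain of dependence: [-16.474, 33.416]. Signals travel at speed 5, so data within |x - 8.471| ≤ 5·4.989 = 24.945 can reach the point.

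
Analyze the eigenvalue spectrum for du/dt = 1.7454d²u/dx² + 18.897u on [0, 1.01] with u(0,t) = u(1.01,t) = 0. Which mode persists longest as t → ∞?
Eigenvalues: λₙ = 1.7454n²π²/1.01² - 18.897.
First three modes:
  n=1: λ₁ = 1.7454π²/1.01² - 18.897 ≈ -2.01
  n=2: λ₂ = 6.9816π²/1.01² - 18.897 ≈ 48.651
  n=3: λ₃ = 15.7086π²/1.01² - 18.897 ≈ 133.086
Since 1.7454π²/1.01² ≈ 16.887 < 18.897, λ₁ < 0.
The n=1 mode grows fastest (−λₙ is largest for n=1) → dominates.
Asymptotic: u ~ c₁ sin(πx/1.01) e^{2.01t} (exponential growth at rate −λ₁ ≈ 2.01).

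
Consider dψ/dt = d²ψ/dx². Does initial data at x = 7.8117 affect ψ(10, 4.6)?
Yes, for any finite x. The heat equation has infinite propagation speed, so all initial data affects all points at any t > 0.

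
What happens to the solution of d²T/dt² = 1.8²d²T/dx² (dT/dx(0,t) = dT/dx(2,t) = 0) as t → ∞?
T oscillates about a mean that drifts linearly in t (generically unbounded; no decay). There is no damping, so the nonconstant modes persist as standing waves (energy conserved, no decay). But with Neumann conditions at both ends the constant mode has eigenvalue 0: the spatial mean M(t) of T satisfies M'' = 0, so M(t) = M(0) + M'(0)·t. Unless the initial velocity has zero mean (∫T_t(x,0)dx = 0), the solution grows linearly in t (unbounded, though not exponentially); if it does have zero mean, the solution stays bounded and simply oscillates.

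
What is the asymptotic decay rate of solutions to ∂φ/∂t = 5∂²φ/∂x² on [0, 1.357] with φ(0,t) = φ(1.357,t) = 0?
Eigenvalues: λₙ = 5n²π²/1.357².
First three modes:
  n=1: λ₁ = 5π²/1.357² ≈ 26.798
  n=2: λ₂ = 20π²/1.357² ≈ 107.194 (4× faster decay)
  n=3: λ₃ = 45π²/1.357² ≈ 241.186 (9× faster decay)
As t → ∞, higher modes decay exponentially faster. The n=1 mode dominates: φ ~ c₁ sin(πx/1.357) e^{-λ₁t}.
Decay rate: λ₁ = 5π²/1.357² ≈ 26.798.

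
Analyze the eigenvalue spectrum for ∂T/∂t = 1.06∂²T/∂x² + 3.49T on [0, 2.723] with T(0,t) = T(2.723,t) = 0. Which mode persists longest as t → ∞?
Eigenvalues: λₙ = 1.06n²π²/2.723² - 3.49.
First three modes:
  n=1: λ₁ = 1.06π²/2.723² - 3.49 ≈ -2.079
  n=2: λ₂ = 4.24π²/2.723² - 3.49 ≈ 2.154
  n=3: λ₃ = 9.54π²/2.723² - 3.49 ≈ 9.209
Since 1.06π²/2.723² ≈ 1.411 < 3.49, λ₁ < 0.
The n=1 mode grows fastest (−λₙ is largest for n=1) → dominates.
Asymptotic: T ~ c₁ sin(πx/2.723) e^{2.079t} (exponential growth at rate −λ₁ ≈ 2.079).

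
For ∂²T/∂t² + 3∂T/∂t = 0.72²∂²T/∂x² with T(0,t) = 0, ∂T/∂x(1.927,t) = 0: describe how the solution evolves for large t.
T → 0. Damping (γ=3) dissipates energy; oscillations decay exponentially.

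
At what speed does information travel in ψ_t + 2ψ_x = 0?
Speed = 2. Information travels along x - 2t = const (rightward).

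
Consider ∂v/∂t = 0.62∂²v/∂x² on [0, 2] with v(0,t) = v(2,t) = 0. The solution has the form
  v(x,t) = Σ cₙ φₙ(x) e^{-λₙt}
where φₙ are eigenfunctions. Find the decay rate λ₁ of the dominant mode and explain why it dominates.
Eigenvalues: λₙ = 0.62n²π²/2².
First three modes:
  n=1: λ₁ = 0.62π²/2² ≈ 1.53
  n=2: λ₂ = 2.48π²/2² ≈ 6.119 (4× faster decay)
  n=3: λ₃ = 5.58π²/2² ≈ 13.768 (9× faster decay)
As t → ∞, higher modes decay exponentially faster. The n=1 mode dominates: v ~ c₁ sin(πx/2) e^{-λ₁t}.
Decay rate: λ₁ = 0.62π²/2² ≈ 1.53.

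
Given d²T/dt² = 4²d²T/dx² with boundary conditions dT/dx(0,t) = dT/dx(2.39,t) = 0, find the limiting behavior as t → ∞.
T oscillates about a mean that drifts linearly in t (generically unbounded; no decay). There is no damping, so the nonconstant modes persist as standing waves (energy conserved, no decay). But with Neumann conditions at both ends the constant mode has eigenvalue 0: the spatial mean M(t) of T satisfies M'' = 0, so M(t) = M(0) + M'(0)·t. Unless the initial velocity has zero mean (∫T_t(x,0)dx = 0), the solution grows linearly in t (unbounded, though not exponentially); if it does have zero mean, the solution stays bounded and simply oscillates.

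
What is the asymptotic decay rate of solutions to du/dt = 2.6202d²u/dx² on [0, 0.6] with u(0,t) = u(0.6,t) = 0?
Eigenvalues: λₙ = 2.6202n²π²/0.6².
First three modes:
  n=1: λ₁ = 2.6202π²/0.6² ≈ 71.834
  n=2: λ₂ = 10.4808π²/0.6² ≈ 287.337 (4× faster decay)
  n=3: λ₃ = 23.5818π²/0.6² ≈ 646.508 (9× faster decay)
As t → ∞, higher modes decay exponentially faster. The n=1 mode dominates: u ~ c₁ sin(πx/0.6) e^{-λ₁t}.
Decay rate: λ₁ = 2.6202π²/0.6² ≈ 71.834.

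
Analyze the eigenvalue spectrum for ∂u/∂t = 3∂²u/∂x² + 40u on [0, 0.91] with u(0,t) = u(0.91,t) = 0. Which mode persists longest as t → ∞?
Eigenvalues: λₙ = 3n²π²/0.91² - 40.
First three modes:
  n=1: λ₁ = 3π²/0.91² - 40 ≈ -4.245
  n=2: λ₂ = 12π²/0.91² - 40 ≈ 103.02
  n=3: λ₃ = 27π²/0.91² - 40 ≈ 281.796
Since 3π²/0.91² ≈ 35.755 < 40, λ₁ < 0.
The n=1 mode grows fastest (−λₙ is largest for n=1) → dominates.
Asymptotic: u ~ c₁ sin(πx/0.91) e^{4.245t} (exponential growth at rate −λ₁ ≈ 4.245).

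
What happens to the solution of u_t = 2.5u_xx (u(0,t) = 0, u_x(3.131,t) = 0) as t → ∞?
u → 0. Heat escapes through the Dirichlet boundary.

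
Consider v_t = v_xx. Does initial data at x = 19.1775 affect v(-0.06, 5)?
Yes, for any finite x. The heat equation has infinite propagation speed, so all initial data affects all points at any t > 0.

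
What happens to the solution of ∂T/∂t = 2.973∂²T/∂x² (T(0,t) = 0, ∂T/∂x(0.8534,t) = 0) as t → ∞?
T → 0. Heat escapes through the Dirichlet boundary.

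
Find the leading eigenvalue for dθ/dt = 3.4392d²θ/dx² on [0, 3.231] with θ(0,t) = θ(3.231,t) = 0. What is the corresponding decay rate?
Eigenvalues: λₙ = 3.4392n²π²/3.231².
First three modes:
  n=1: λ₁ = 3.4392π²/3.231² ≈ 3.251
  n=2: λ₂ = 13.7568π²/3.231² ≈ 13.006 (4× faster decay)
  n=3: λ₃ = 30.9528π²/3.231² ≈ 29.263 (9× faster decay)
As t → ∞, higher modes decay exponentially faster. The n=1 mode dominates: θ ~ c₁ sin(πx/3.231) e^{-λ₁t}.
Decay rate: λ₁ = 3.4392π²/3.231² ≈ 3.251.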